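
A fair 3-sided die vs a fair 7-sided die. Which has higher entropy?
7-sided die

Both are uniform distributions; for uniform over n outcomes, H = log₂(n). H(3-sided) = log₂(3) = 1.585 bits and H(7-sided) = log₂(7) = 2.807 bits. More outcomes in a uniform distribution means higher entropy.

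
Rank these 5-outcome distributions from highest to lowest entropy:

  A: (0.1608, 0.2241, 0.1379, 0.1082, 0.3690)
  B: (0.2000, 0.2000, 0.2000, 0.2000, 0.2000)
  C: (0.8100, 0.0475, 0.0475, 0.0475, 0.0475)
B > A > C

Key insight: Entropy is maximized by uniform distributions and minimized by concentrated distributions.

- Uniform distributions have maximum entropy log₂(5) = 2.3219 bits
- The more "peaked" or concentrated a distribution, the lower its entropy

Entropies:
  H(A) = 2.1796 bits
  H(B) = 2.3219 bits
  H(C) = 1.0815 bits

Ranking: B > A > C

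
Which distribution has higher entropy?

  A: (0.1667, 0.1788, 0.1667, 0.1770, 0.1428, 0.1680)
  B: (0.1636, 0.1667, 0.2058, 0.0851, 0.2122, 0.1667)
A

Both distributions are close to uniform, making this a harder comparison.

H(A) = 2.5813 bits
H(B) = 2.5354 bits

The distribution closer to uniform has higher entropy.
Answer: A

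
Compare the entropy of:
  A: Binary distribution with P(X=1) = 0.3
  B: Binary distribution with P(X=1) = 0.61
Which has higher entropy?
B

For binary distributions, entropy is maximized at p=0.5 and decreases as p moves toward 0 or 1.

H(A) = H(0.3) = 0.8813 bits
H(B) = H(0.61) = 0.9648 bits

Distribution B (p=0.61) is closer to uniform (p=0.5), so it has higher entropy.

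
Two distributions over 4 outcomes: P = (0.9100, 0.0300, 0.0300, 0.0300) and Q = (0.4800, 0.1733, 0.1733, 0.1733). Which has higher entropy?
Q

P is highly concentrated on one outcome (91%), making it nearly deterministic. Q spreads its mass more evenly (max 48%). The more spread-out distribution has higher entropy: H(P) ≈ 0.579 bits, H(Q) ≈ 1.823 bits.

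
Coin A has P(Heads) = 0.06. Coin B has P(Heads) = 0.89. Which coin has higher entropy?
B

For binary distributions, entropy is maximized at p=0.5 and decreases as p moves toward 0 or 1.

H(A) = H(0.06) = 0.3274 bits
H(B) = H(0.89) = 0.4999 bits

Distribution B (p=0.89) is closer to uniform (p=0.5), so it has higher entropy.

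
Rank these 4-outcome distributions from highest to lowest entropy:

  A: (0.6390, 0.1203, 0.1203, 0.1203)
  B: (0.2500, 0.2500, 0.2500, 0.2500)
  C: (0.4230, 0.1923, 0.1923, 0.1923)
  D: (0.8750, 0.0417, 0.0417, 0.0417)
B > C > A > D

Key insight: Entropy is maximized by uniform distributions and minimized by concentrated distributions.

Entropies:
  H(A) = 1.5157 bits
  H(B) = 2.0000 bits
  H(C) = 1.8973 bits
  H(D) = 0.7417 bits

Ranking: B > C > A > D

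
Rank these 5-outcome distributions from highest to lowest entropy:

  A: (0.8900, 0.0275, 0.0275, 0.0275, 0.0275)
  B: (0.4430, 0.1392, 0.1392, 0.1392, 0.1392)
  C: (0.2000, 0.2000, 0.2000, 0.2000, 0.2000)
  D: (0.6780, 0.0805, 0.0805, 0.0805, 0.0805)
C > B > D > A

Key insight: Entropy is maximized by uniform distributions and minimized by concentrated distributions.

Entropies:
  H(A) = 0.7199 bits
  H(B) = 2.1046 bits
  H(C) = 2.3219 bits
  H(D) = 1.5505 bits

Ranking: C > B > D > A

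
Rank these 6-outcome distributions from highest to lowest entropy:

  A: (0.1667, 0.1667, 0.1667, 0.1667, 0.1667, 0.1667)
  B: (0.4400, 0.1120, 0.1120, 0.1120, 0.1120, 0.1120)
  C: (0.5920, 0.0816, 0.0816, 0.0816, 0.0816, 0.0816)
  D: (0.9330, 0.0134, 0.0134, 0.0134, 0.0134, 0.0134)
A > B > C > D

Key insight: Entropy is maximized by uniform distributions and minimized by concentrated distributions.

Entropies:
  H(A) = 2.5850 bits
  H(B) = 2.2899 bits
  H(C) = 1.9228 bits
  H(D) = 0.5102 bits

Ranking: A > B > C > D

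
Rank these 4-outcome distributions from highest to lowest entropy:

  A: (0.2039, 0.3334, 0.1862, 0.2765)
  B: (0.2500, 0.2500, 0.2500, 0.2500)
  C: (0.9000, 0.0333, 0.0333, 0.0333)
B > A > C

Key insight: Entropy is maximized by uniform distributions and minimized by concentrated distributions.

- Uniform distributions have maximum entropy log₂(4) = 2.0000 bits
- The more "peaked" or concentrated a distribution, the lower its entropy

Entropies:
  H(A) = 1.9605 bits
  H(B) = 2.0000 bits
  H(C) = 0.6275 bits

Ranking: B > A > C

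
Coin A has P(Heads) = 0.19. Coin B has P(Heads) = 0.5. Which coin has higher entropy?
B

For binary distributions, entropy is maximized at p=0.5 and decreases as p moves toward 0 or 1.

H(A) = H(0.19) = 0.7015 bits
H(B) = H(0.5) = 1.0000 bits

Distribution B (p=0.5) is closer to uniform (p=0.5), so it has higher entropy.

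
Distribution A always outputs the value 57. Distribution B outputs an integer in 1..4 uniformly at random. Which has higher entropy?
B

A is deterministic, so H(A) = 0. B is uniform over 4 outcomes, so H(B) = log₂(4) = 2.000 bits. Any distribution with genuine randomness has higher entropy than a deterministic one.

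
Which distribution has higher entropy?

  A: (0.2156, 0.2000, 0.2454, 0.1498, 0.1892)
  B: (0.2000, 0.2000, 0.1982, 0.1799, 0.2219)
B

Both distributions are close to uniform, making this a harder comparison.

H(A) = 2.3038 bits
H(B) = 2.3187 bits

The distribution closer to uniform has higher entropy.
Answer: B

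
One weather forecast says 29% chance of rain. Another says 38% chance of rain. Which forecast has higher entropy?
38% forecast

Treat each forecast as a Bernoulli distribution. Binary entropy is maximized at p=0.5 and falls off symmetrically toward 0 or 1. The 38% forecast is closer to 50%, so it is more uncertain. H(29%) ≈ 0.869 bits, H(38%) ≈ 0.958 bits.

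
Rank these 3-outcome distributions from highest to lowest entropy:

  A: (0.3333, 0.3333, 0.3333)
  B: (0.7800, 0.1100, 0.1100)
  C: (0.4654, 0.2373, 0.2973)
A > C > B

Key insight: Entropy is maximized by uniform distributions and minimized by concentrated distributions.

- Uniform distributions have maximum entropy log₂(3) = 1.5850 bits
- The more "peaked" or concentrated a distribution, the lower its entropy

Entropies:
  H(A) = 1.5850 bits
  H(B) = 0.9802 bits
  H(C) = 1.5263 bits

Ranking: A > C > B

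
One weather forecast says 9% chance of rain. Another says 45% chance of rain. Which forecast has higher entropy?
45% forecast

Treat each forecast as a Bernoulli distribution. Binary entropy is maximized at p=0.5 and falls off symmetrically toward 0 or 1. The 45% forecast is closer to 50%, so it is more uncertain. H(9%) ≈ 0.436 bits, H(45%) ≈ 0.993 bits.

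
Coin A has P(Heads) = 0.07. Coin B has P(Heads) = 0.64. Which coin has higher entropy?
B

For binary distributions, entropy is maximized at p=0.5 and decreases as p moves toward 0 or 1.

H(A) = H(0.07) = 0.3659 bits
H(B) = H(0.64) = 0.9427 bits

Distribution B (p=0.64) is closer to uniform (p=0.5), so it has higher entropy.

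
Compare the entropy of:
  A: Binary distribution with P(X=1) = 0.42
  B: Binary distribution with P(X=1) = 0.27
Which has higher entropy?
A

For binary distributions, entropy is maximized at p=0.5 and decreases as p moves toward 0 or 1.

H(A) = H(0.42) = 0.9815 bits
H(B) = H(0.27) = 0.8415 bits

Distribution A (p=0.42) is closer to uniform (p=0.5), so it has higher entropy.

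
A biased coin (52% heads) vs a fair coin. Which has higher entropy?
Fair coin

The fair coin is uniform (p=0.5), maximizing binary entropy at 1 bit. The biased coin has H(0.52) ≈ 0.999 bits — its outcome is more predictable, so its entropy is lower.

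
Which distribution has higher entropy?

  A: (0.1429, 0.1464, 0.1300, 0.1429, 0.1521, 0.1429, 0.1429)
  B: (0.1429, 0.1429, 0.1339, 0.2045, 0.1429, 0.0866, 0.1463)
A

Both distributions are close to uniform, making this a harder comparison.

H(A) = 2.8060 bits
H(B) = 2.7714 bits

The distribution closer to uniform has higher entropy.
Answer: A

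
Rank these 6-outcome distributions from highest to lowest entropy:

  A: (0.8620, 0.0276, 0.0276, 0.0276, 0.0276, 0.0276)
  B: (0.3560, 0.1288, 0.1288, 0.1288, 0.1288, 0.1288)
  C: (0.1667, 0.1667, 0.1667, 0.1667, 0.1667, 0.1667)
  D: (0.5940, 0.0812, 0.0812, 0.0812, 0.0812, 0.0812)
C > B > D > A

Key insight: Entropy is maximized by uniform distributions and minimized by concentrated distributions.

Entropies:
  H(A) = 0.8994 bits
  H(B) = 2.4346 bits
  H(C) = 2.5850 bits
  H(D) = 1.9171 bits

Ranking: C > B > D > A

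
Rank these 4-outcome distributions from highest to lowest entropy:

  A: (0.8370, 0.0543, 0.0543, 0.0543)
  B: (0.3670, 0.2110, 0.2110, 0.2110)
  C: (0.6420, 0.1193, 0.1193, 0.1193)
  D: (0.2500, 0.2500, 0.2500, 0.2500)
D > B > C > A

Key insight: Entropy is maximized by uniform distributions and minimized by concentrated distributions.

Entropies:
  H(A) = 0.8998 bits
  H(B) = 1.9516 bits
  H(C) = 1.5084 bits
  H(D) = 2.0000 bits

Ranking: D > B > C > A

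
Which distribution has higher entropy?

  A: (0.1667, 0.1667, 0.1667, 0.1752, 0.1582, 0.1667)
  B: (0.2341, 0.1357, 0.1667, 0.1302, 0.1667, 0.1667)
A

Both distributions are close to uniform, making this a harder comparison.

H(A) = 2.5843 bits
H(B) = 2.5568 bits

The distribution closer to uniform has higher entropy.
Answer: A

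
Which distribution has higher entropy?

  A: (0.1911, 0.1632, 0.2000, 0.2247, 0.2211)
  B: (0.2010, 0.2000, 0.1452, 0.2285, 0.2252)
A

Both distributions are close to uniform, making this a harder comparison.

H(A) = 2.3128 bits
H(B) = 2.3049 bits

The distribution closer to uniform has higher entropy.
Answer: A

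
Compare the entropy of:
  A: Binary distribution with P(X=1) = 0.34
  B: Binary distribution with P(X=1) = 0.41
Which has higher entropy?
B

For binary distributions, entropy is maximized at p=0.5 and decreases as p moves toward 0 or 1.

H(A) = H(0.34) = 0.9248 bits
H(B) = H(0.41) = 0.9765 bits

Distribution B (p=0.41) is closer to uniform (p=0.5), so it has higher entropy.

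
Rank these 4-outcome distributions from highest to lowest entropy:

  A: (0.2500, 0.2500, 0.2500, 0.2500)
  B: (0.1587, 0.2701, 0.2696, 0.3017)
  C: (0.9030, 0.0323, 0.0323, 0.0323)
A > B > C

Key insight: Entropy is maximized by uniform distributions and minimized by concentrated distributions.

- Uniform distributions have maximum entropy log₂(4) = 2.0000 bits
- The more "peaked" or concentrated a distribution, the lower its entropy

Entropies:
  H(A) = 2.0000 bits
  H(B) = 1.9629 bits
  H(C) = 0.6132 bits

Ranking: A > B > C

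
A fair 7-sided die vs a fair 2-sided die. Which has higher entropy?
7-sided die

Both are uniform distributions; for uniform over n outcomes, H = log₂(n). H(7-sided) = log₂(7) = 2.807 bits and H(2-sided) = log₂(2) = 1.000 bits. More outcomes in a uniform distribution means higher entropy.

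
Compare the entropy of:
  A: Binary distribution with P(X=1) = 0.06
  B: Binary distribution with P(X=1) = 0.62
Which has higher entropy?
B

For binary distributions, entropy is maximized at p=0.5 and decreases as p moves toward 0 or 1.

H(A) = H(0.06) = 0.3274 bits
H(B) = H(0.62) = 0.9580 bits

Distribution B (p=0.62) is closer to uniform (p=0.5), so it has higher entropy.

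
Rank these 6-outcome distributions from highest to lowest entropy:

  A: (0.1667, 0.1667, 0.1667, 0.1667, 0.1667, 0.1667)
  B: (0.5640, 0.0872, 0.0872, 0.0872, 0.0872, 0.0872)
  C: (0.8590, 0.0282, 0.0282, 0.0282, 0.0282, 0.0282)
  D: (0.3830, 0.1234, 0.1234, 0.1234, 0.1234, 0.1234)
A > D > B > C

Key insight: Entropy is maximized by uniform distributions and minimized by concentrated distributions.

Entropies:
  H(A) = 2.5850 bits
  H(B) = 2.0005 bits
  H(C) = 0.9142 bits
  H(D) = 2.3928 bits

Ranking: A > D > B > C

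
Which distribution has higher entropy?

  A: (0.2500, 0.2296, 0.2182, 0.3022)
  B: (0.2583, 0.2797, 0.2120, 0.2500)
B

Both distributions are close to uniform, making this a harder comparison.

H(A) = 1.9884 bits
H(B) = 1.9930 bits

The distribution closer to uniform has higher entropy.
Answer: B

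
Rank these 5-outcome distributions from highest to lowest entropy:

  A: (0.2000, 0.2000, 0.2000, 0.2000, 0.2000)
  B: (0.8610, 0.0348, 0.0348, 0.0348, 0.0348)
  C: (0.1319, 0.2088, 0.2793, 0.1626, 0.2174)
A > C > B

Key insight: Entropy is maximized by uniform distributions and minimized by concentrated distributions.

- Uniform distributions have maximum entropy log₂(5) = 2.3219 bits
- The more "peaked" or concentrated a distribution, the lower its entropy

Entropies:
  H(A) = 2.3219 bits
  H(B) = 0.8596 bits
  H(C) = 2.2760 bits

Ranking: A > C > B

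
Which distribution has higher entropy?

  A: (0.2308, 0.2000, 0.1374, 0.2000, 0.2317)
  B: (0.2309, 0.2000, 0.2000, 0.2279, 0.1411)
B

Both distributions are close to uniform, making this a harder comparison.

H(A) = 2.2993 bits
H(B) = 2.3020 bits

The distribution closer to uniform has higher entropy.
Answer: B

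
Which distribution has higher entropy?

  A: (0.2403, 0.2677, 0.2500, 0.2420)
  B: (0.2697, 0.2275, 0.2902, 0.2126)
A

Both distributions are close to uniform, making this a harder comparison.

H(A) = 1.9987 bits
H(B) = 1.9887 bits

The distribution closer to uniform has higher entropy.
Answer: A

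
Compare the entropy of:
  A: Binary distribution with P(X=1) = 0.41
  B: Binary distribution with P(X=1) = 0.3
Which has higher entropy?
A

For binary distributions, entropy is maximized at p=0.5 and decreases as p moves toward 0 or 1.

H(A) = H(0.41) = 0.9765 bits
H(B) = H(0.3) = 0.8813 bits

Distribution A (p=0.41) is closer to uniform (p=0.5), so it has higher entropy.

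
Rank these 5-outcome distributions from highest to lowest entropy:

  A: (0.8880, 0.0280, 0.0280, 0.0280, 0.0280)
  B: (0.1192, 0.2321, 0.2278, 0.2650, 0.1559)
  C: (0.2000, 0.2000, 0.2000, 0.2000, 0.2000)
C > B > A

Key insight: Entropy is maximized by uniform distributions and minimized by concentrated distributions.

- Uniform distributions have maximum entropy log₂(5) = 2.3219 bits
- The more "peaked" or concentrated a distribution, the lower its entropy

Entropies:
  H(A) = 0.7299 bits
  H(B) = 2.2668 bits
  H(C) = 2.3219 bits

Ranking: C > B > A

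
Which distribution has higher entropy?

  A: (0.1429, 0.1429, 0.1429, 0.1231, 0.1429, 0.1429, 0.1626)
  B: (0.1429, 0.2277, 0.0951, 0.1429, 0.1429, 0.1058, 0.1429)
A

Both distributions are close to uniform, making this a harder comparison.

H(A) = 2.8034 bits
H(B) = 2.7559 bits

The distribution closer to uniform has higher entropy.
Answer: A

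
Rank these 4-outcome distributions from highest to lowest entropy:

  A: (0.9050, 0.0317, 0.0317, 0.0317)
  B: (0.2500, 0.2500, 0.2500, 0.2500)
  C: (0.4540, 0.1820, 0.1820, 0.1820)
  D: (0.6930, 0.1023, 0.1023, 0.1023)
B > C > D > A

Key insight: Entropy is maximized by uniform distributions and minimized by concentrated distributions.

Entropies:
  H(A) = 0.6035 bits
  H(B) = 2.0000 bits
  H(C) = 1.8593 bits
  H(D) = 1.3763 bits

Ranking: B > C > D > A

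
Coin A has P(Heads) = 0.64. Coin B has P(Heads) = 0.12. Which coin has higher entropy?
A

For binary distributions, entropy is maximized at p=0.5 and decreases as p moves toward 0 or 1.

H(A) = H(0.64) = 0.9427 bits
H(B) = H(0.12) = 0.5294 bits

Distribution A (p=0.64) is closer to uniform (p=0.5), so it has higher entropy.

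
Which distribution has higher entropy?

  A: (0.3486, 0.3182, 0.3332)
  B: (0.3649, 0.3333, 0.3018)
A

Both distributions are close to uniform, making this a harder comparison.

H(A) = 1.5840 bits
H(B) = 1.5807 bits

The distribution closer to uniform has higher entropy.
Answer: A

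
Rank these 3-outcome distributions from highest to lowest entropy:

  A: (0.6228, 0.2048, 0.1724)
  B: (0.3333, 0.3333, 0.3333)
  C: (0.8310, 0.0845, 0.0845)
B > A > C

Key insight: Entropy is maximized by uniform distributions and minimized by concentrated distributions.

- Uniform distributions have maximum entropy log₂(3) = 1.5850 bits
- The more "peaked" or concentrated a distribution, the lower its entropy

Entropies:
  H(A) = 1.3313 bits
  H(B) = 1.5850 bits
  H(C) = 0.8244 bits

Ranking: B > A > C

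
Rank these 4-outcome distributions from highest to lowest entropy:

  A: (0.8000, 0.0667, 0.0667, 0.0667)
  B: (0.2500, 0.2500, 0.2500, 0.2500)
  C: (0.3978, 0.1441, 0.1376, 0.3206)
B > C > A

Key insight: Entropy is maximized by uniform distributions and minimized by concentrated distributions.

- Uniform distributions have maximum entropy log₂(4) = 2.0000 bits
- The more "peaked" or concentrated a distribution, the lower its entropy

Entropies:
  H(A) = 1.0389 bits
  H(B) = 2.0000 bits
  H(C) = 1.8516 bits

Ranking: B > C > A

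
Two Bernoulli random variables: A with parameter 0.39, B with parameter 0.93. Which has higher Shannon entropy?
A

For binary distributions, entropy is maximized at p=0.5 and decreases as p moves toward 0 or 1.

H(A) = H(0.39) = 0.9648 bits
H(B) = H(0.93) = 0.3659 bits

Distribution A (p=0.39) is closer to uniform (p=0.5), so it has higher entropy.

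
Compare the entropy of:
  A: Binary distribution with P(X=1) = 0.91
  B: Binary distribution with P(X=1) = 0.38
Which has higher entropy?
B

For binary distributions, entropy is maximized at p=0.5 and decreases as p moves toward 0 or 1.

H(A) = H(0.91) = 0.4365 bits
H(B) = H(0.38) = 0.9580 bits

Distribution B (p=0.38) is closer to uniform (p=0.5), so it has higher entropy.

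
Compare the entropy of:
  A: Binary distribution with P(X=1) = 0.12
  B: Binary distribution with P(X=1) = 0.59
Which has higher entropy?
B

For binary distributions, entropy is maximized at p=0.5 and decreases as p moves toward 0 or 1.

H(A) = H(0.12) = 0.5294 bits
H(B) = H(0.59) = 0.9765 bits

Distribution B (p=0.59) is closer to uniform (p=0.5), so it has higher entropy.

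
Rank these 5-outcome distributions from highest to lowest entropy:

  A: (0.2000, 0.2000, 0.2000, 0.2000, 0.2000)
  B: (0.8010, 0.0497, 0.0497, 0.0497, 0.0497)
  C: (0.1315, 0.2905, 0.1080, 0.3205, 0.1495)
A > C > B

Key insight: Entropy is maximized by uniform distributions and minimized by concentrated distributions.

- Uniform distributions have maximum entropy log₂(5) = 2.3219 bits
- The more "peaked" or concentrated a distribution, the lower its entropy

Entropies:
  H(A) = 2.3219 bits
  H(B) = 1.1179 bits
  H(C) = 2.1857 bits

Ranking: A > C > B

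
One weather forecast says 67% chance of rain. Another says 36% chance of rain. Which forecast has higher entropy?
36% forecast

Treat each forecast as a Bernoulli distribution. Binary entropy is maximized at p=0.5 and falls off symmetrically toward 0 or 1. The 36% forecast is closer to 50%, so it is more uncertain. H(67%) ≈ 0.915 bits, H(36%) ≈ 0.943 bits.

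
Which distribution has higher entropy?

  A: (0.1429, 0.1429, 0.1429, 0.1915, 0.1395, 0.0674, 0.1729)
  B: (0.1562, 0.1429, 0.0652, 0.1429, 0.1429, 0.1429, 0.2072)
A

Both distributions are close to uniform, making this a harder comparison.

H(A) = 2.7564 bits
H(B) = 2.7499 bits

The distribution closer to uniform has higher entropy.
Answer: A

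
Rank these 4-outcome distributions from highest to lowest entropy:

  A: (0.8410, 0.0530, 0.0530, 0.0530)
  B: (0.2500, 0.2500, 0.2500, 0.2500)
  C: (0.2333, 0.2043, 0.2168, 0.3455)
B > C > A

Key insight: Entropy is maximized by uniform distributions and minimized by concentrated distributions.

- Uniform distributions have maximum entropy log₂(4) = 2.0000 bits
- The more "peaked" or concentrated a distribution, the lower its entropy

Entropies:
  H(A) = 0.8839 bits
  H(B) = 2.0000 bits
  H(C) = 1.9659 bits

Ranking: B > C > A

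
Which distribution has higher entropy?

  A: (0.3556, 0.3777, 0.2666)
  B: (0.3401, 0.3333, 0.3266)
B

Both distributions are close to uniform, making this a harder comparison.

H(A) = 1.5695 bits
H(B) = 1.5848 bits

The distribution closer to uniform has higher entropy.
Answer: B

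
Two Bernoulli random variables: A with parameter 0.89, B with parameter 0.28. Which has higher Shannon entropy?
B

For binary distributions, entropy is maximized at p=0.5 and decreases as p moves toward 0 or 1.

H(A) = H(0.89) = 0.4999 bits
H(B) = H(0.28) = 0.8555 bits

Distribution B (p=0.28) is closer to uniform (p=0.5), so it has higher entropy.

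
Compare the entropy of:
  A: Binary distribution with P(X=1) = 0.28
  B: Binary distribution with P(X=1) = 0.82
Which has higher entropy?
A

For binary distributions, entropy is maximized at p=0.5 and decreases as p moves toward 0 or 1.

H(A) = H(0.28) = 0.8555 bits
H(B) = H(0.82) = 0.6801 bits

Distribution A (p=0.28) is closer to uniform (p=0.5), so it has higher entropy.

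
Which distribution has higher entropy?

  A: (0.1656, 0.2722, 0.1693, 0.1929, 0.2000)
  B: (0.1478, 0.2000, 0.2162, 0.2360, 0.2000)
B

Both distributions are close to uniform, making this a harder comparison.

H(A) = 2.2967 bits
H(B) = 2.3058 bits

The distribution closer to uniform has higher entropy.
Answer: B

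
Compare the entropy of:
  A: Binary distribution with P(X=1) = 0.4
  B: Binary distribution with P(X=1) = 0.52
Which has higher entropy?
B

For binary distributions, entropy is maximized at p=0.5 and decreases as p moves toward 0 or 1.

H(A) = H(0.4) = 0.9710 bits
H(B) = H(0.52) = 0.9988 bits

Distribution B (p=0.52) is closer to uniform (p=0.5), so it has higher entropy.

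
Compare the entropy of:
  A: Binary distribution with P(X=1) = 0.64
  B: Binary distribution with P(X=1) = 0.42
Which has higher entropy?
B

For binary distributions, entropy is maximized at p=0.5 and decreases as p moves toward 0 or 1.

H(A) = H(0.64) = 0.9427 bits
H(B) = H(0.42) = 0.9815 bits

Distribution B (p=0.42) is closer to uniform (p=0.5), so it has higher entropy.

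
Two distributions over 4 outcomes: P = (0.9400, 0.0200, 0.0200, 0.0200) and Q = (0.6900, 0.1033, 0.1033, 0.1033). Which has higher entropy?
Q

P is highly concentrated on one outcome (94%), making it nearly deterministic. Q spreads its mass more evenly (max 69%). The more spread-out distribution has higher entropy: H(P) ≈ 0.423 bits, H(Q) ≈ 1.385 bits.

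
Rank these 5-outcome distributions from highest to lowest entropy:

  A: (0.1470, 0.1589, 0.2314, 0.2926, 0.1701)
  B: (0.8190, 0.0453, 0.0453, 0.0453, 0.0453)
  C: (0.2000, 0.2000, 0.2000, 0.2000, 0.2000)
C > A > B

Key insight: Entropy is maximized by uniform distributions and minimized by concentrated distributions.

- Uniform distributions have maximum entropy log₂(5) = 2.3219 bits
- The more "peaked" or concentrated a distribution, the lower its entropy

Entropies:
  H(A) = 2.2704 bits
  H(B) = 1.0443 bits
  H(C) = 2.3219 bits

Ranking: C > A > B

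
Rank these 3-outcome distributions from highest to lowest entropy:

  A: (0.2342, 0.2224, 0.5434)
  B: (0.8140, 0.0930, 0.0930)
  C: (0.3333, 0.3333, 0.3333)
C > A > B

Key insight: Entropy is maximized by uniform distributions and minimized by concentrated distributions.

- Uniform distributions have maximum entropy log₂(3) = 1.5850 bits
- The more "peaked" or concentrated a distribution, the lower its entropy

Entropies:
  H(A) = 1.4509 bits
  H(B) = 0.8790 bits
  H(C) = 1.5850 bits

Ranking: C > A > B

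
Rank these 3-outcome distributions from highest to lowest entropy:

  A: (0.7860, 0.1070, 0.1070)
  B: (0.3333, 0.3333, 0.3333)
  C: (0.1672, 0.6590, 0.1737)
B > C > A

Key insight: Entropy is maximized by uniform distributions and minimized by concentrated distributions.

- Uniform distributions have maximum entropy log₂(3) = 1.5850 bits
- The more "peaked" or concentrated a distribution, the lower its entropy

Entropies:
  H(A) = 0.9631 bits
  H(B) = 1.5850 bits
  H(C) = 1.2666 bits

Ranking: B > C > A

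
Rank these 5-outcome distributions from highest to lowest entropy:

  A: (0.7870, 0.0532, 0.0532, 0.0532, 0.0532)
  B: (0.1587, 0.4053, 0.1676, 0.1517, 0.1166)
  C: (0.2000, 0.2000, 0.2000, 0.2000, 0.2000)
C > B > A

Key insight: Entropy is maximized by uniform distributions and minimized by concentrated distributions.

- Uniform distributions have maximum entropy log₂(5) = 2.3219 bits
- The more "peaked" or concentrated a distribution, the lower its entropy

Entropies:
  H(A) = 1.1732 bits
  H(B) = 2.1558 bits
  H(C) = 2.3219 bits

Ranking: C > B > A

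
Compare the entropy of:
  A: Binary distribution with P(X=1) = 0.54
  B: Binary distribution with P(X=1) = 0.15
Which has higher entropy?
A

For binary distributions, entropy is maximized at p=0.5 and decreases as p moves toward 0 or 1.

H(A) = H(0.54) = 0.9954 bits
H(B) = H(0.15) = 0.6098 bits

Distribution A (p=0.54) is closer to uniform (p=0.5), so it has higher entropy.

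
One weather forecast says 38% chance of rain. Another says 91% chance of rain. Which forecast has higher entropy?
38% forecast

Treat each forecast as a Bernoulli distribution. Binary entropy is maximized at p=0.5 and falls off symmetrically toward 0 or 1. The 38% forecast is closer to 50%, so it is more uncertain. H(38%) ≈ 0.958 bits, H(91%) ≈ 0.436 bits.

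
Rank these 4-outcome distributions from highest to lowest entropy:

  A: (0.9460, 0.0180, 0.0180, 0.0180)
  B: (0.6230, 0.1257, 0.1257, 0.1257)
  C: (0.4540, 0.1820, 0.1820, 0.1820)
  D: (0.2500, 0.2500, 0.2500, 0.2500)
D > C > B > A

Key insight: Entropy is maximized by uniform distributions and minimized by concentrated distributions.

Entropies:
  H(A) = 0.3887 bits
  H(B) = 1.5534 bits
  H(C) = 1.8593 bits
  H(D) = 2.0000 bits

Ranking: D > C > B > A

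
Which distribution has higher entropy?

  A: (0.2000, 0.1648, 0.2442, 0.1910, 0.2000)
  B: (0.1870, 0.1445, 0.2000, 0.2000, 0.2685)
A

Both distributions are close to uniform, making this a harder comparison.

H(A) = 2.3103 bits
H(B) = 2.2937 bits

The distribution closer to uniform has higher entropy.
Answer: A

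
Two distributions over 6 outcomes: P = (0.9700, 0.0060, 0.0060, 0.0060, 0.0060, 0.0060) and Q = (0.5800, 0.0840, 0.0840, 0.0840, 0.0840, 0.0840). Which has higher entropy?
Q

P is highly concentrated on one outcome (97%), making it nearly deterministic. Q spreads its mass more evenly (max 58%). The more spread-out distribution has higher entropy: H(P) ≈ 0.264 bits, H(Q) ≈ 1.957 bits.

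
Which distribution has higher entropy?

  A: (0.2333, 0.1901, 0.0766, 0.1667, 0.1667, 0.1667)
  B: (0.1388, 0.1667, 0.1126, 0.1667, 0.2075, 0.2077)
B

Both distributions are close to uniform, making this a harder comparison.

H(A) = 2.5215 bits
H(B) = 2.5537 bits

The distribution closer to uniform has higher entropy.
Answer: B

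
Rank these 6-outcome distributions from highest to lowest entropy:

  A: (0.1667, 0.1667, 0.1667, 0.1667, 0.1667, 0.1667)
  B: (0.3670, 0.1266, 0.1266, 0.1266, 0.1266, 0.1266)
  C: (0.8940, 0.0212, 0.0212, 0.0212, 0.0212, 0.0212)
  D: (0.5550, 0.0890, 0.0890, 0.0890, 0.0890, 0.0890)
A > B > D > C

Key insight: Entropy is maximized by uniform distributions and minimized by concentrated distributions.

Entropies:
  H(A) = 2.5850 bits
  H(B) = 2.4181 bits
  H(C) = 0.7339 bits
  H(D) = 2.0245 bits

Ranking: A > B > D > C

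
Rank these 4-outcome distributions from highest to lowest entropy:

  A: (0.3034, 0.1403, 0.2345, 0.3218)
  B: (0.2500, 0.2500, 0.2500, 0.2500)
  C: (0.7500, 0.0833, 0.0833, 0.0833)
B > A > C

Key insight: Entropy is maximized by uniform distributions and minimized by concentrated distributions.

- Uniform distributions have maximum entropy log₂(4) = 2.0000 bits
- The more "peaked" or concentrated a distribution, the lower its entropy

Entropies:
  H(A) = 1.9366 bits
  H(B) = 2.0000 bits
  H(C) = 1.2075 bits

Ranking: B > A > C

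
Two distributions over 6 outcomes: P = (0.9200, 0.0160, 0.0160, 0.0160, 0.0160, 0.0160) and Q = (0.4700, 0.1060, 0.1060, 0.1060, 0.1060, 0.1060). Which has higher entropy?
Q

P is highly concentrated on one outcome (92%), making it nearly deterministic. Q spreads its mass more evenly (max 47%). The more spread-out distribution has higher entropy: H(P) ≈ 0.588 bits, H(Q) ≈ 2.228 bits.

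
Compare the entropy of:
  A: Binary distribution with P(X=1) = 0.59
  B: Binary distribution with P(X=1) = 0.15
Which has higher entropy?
A

For binary distributions, entropy is maximized at p=0.5 and decreases as p moves toward 0 or 1.

H(A) = H(0.59) = 0.9765 bits
H(B) = H(0.15) = 0.6098 bits

Distribution A (p=0.59) is closer to uniform (p=0.5), so it has higher entropy.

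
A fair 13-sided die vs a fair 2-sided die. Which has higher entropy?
13-sided die

Both are uniform distributions; for uniform over n outcomes, H = log₂(n). H(13-sided) = log₂(13) = 3.700 bits and H(2-sided) = log₂(2) = 1.000 bits. More outcomes in a uniform distribution means higher entropy.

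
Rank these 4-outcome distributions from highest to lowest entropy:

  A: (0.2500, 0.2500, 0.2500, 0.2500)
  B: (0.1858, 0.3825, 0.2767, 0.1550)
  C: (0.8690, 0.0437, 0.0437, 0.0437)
A > B > C

Key insight: Entropy is maximized by uniform distributions and minimized by concentrated distributions.

- Uniform distributions have maximum entropy log₂(4) = 2.0000 bits
- The more "peaked" or concentrated a distribution, the lower its entropy

Entropies:
  H(A) = 2.0000 bits
  H(B) = 1.9113 bits
  H(C) = 0.7678 bits

Ranking: A > B > C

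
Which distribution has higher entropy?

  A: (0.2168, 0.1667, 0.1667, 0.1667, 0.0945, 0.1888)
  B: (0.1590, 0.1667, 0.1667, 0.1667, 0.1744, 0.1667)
B

Both distributions are close to uniform, making this a harder comparison.

H(A) = 2.5462 bits
H(B) = 2.5844 bits

The distribution closer to uniform has higher entropy.
Answer: B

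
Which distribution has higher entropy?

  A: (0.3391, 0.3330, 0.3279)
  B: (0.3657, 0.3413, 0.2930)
A

Both distributions are close to uniform, making this a harder comparison.

H(A) = 1.5848 bits
H(B) = 1.5790 bits

The distribution closer to uniform has higher entropy.
Answer: A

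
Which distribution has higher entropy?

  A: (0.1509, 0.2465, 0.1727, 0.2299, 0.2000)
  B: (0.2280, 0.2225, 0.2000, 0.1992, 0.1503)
B

Both distributions are close to uniform, making this a harder comparison.

H(A) = 2.2992 bits
H(B) = 2.3077 bits

The distribution closer to uniform has higher entropy.
Answer: B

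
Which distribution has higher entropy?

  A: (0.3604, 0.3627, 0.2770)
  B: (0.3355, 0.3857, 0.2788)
A

Both distributions are close to uniform, making this a harder comparison.

H(A) = 1.5743 bits
H(B) = 1.5725 bits

The distribution closer to uniform has higher entropy.
Answer: A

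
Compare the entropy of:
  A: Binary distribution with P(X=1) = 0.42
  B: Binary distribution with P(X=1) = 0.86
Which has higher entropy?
A

For binary distributions, entropy is maximized at p=0.5 and decreases as p moves toward 0 or 1.

H(A) = H(0.42) = 0.9815 bits
H(B) = H(0.86) = 0.5842 bits

Distribution A (p=0.42) is closer to uniform (p=0.5), so it has higher entropy.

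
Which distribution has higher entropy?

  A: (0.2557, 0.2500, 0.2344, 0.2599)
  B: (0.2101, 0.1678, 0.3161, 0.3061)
A

Both distributions are close to uniform, making this a harder comparison.

H(A) = 1.9989 bits
H(B) = 1.9530 bits

The distribution closer to uniform has higher entropy.
Answer: A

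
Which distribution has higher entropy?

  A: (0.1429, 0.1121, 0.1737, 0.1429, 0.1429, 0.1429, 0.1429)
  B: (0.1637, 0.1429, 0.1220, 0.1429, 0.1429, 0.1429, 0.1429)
B

Both distributions are close to uniform, making this a harder comparison.

H(A) = 2.7977 bits
H(B) = 2.8030 bits

The distribution closer to uniform has higher entropy.
Answer: B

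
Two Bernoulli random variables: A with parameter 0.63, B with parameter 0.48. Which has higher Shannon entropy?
B

For binary distributions, entropy is maximized at p=0.5 and decreases as p moves toward 0 or 1.

H(A) = H(0.63) = 0.9507 bits
H(B) = H(0.48) = 0.9988 bits

Distribution B (p=0.48) is closer to uniform (p=0.5), so it has higher entropy.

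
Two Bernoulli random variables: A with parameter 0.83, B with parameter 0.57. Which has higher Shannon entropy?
B

For binary distributions, entropy is maximized at p=0.5 and decreases as p moves toward 0 or 1.

H(A) = H(0.83) = 0.6577 bits
H(B) = H(0.57) = 0.9858 bits

Distribution B (p=0.57) is closer to uniform (p=0.5), so it has higher entropy.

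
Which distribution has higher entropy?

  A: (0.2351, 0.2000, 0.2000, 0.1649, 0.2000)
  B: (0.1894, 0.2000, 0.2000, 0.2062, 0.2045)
B

Both distributions are close to uniform, making this a harder comparison.

H(A) = 2.3130 bits
H(B) = 2.3213 bits

The distribution closer to uniform has higher entropy.
Answer: B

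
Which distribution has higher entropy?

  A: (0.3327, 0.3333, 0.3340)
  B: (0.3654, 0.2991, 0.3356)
A

Both distributions are close to uniform, making this a harder comparison.

H(A) = 1.5850 bits
H(B) = 1.5802 bits

The distribution closer to uniform has higher entropy.
Answer: A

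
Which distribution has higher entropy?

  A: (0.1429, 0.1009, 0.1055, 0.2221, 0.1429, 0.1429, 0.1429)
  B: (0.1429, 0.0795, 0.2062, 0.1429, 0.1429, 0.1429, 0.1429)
B

Both distributions are close to uniform, making this a harder comparison.

H(A) = 2.7626 bits
H(B) = 2.7653 bits

The distribution closer to uniform has higher entropy.
Answer: B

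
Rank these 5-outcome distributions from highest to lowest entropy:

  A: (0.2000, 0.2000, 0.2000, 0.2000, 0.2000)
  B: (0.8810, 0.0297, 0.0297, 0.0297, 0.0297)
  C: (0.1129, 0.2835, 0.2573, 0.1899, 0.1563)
A > C > B

Key insight: Entropy is maximized by uniform distributions and minimized by concentrated distributions.

- Uniform distributions have maximum entropy log₂(5) = 2.3219 bits
- The more "peaked" or concentrated a distribution, the lower its entropy

Entropies:
  H(A) = 2.3219 bits
  H(B) = 0.7645 bits
  H(C) = 2.2485 bits

Ranking: A > C > B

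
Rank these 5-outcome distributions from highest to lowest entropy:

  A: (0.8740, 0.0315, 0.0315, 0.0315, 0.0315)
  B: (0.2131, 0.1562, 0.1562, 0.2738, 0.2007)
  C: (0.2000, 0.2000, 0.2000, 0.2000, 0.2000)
C > B > A

Key insight: Entropy is maximized by uniform distributions and minimized by concentrated distributions.

- Uniform distributions have maximum entropy log₂(5) = 2.3219 bits
- The more "peaked" or concentrated a distribution, the lower its entropy

Entropies:
  H(A) = 0.7984 bits
  H(B) = 2.2887 bits
  H(C) = 2.3219 bits

Ranking: C > B > A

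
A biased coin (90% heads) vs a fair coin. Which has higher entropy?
Fair coin

The fair coin is uniform (p=0.5), maximizing binary entropy at 1 bit. The biased coin has H(0.90) ≈ 0.469 bits — its outcome is more predictable, so its entropy is lower.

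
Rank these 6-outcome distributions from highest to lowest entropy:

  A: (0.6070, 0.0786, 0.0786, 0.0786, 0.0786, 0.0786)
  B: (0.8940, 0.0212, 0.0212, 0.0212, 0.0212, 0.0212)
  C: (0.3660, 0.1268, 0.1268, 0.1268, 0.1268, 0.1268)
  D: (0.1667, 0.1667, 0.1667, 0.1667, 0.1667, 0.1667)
D > C > A > B

Key insight: Entropy is maximized by uniform distributions and minimized by concentrated distributions.

Entropies:
  H(A) = 1.8792 bits
  H(B) = 0.7339 bits
  H(C) = 2.4197 bits
  H(D) = 2.5850 bits

Ranking: D > C > A > B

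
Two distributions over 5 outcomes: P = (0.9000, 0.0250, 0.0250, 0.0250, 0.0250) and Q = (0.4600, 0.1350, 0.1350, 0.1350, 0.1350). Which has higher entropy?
Q

P is highly concentrated on one outcome (90%), making it nearly deterministic. Q spreads its mass more evenly (max 46%). The more spread-out distribution has higher entropy: H(P) ≈ 0.669 bits, H(Q) ≈ 2.075 bits.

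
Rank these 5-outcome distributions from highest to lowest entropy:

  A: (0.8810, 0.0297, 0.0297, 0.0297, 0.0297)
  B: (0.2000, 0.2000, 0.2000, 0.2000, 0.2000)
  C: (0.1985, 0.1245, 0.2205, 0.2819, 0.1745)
B > C > A

Key insight: Entropy is maximized by uniform distributions and minimized by concentrated distributions.

- Uniform distributions have maximum entropy log₂(5) = 2.3219 bits
- The more "peaked" or concentrated a distribution, the lower its entropy

Entropies:
  H(A) = 0.7645 bits
  H(B) = 2.3219 bits
  H(C) = 2.2728 bits

Ranking: B > C > A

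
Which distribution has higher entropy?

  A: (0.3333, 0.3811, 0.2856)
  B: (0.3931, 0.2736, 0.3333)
A

Both distributions are close to uniform, making this a harder comparison.

H(A) = 1.5751 bits
H(B) = 1.5694 bits

The distribution closer to uniform has higher entropy.
Answer: A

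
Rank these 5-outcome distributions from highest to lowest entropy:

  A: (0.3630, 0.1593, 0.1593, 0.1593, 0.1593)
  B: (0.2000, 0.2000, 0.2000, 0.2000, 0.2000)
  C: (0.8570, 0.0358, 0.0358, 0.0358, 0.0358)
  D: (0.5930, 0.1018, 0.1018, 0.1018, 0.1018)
B > A > D > C

Key insight: Entropy is maximized by uniform distributions and minimized by concentrated distributions.

Entropies:
  H(A) = 2.2191 bits
  H(B) = 2.3219 bits
  H(C) = 0.8780 bits
  H(D) = 1.7889 bits

Ranking: B > A > D > C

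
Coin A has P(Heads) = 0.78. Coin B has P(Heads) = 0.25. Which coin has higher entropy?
B

For binary distributions, entropy is maximized at p=0.5 and decreases as p moves toward 0 or 1.

H(A) = H(0.78) = 0.7602 bits
H(B) = H(0.25) = 0.8113 bits

Distribution B (p=0.25) is closer to uniform (p=0.5), so it has higher entropy.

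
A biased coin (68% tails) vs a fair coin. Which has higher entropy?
Fair coin

The fair coin is uniform (p=0.5), maximizing binary entropy at 1 bit. The biased coin has H(0.68) ≈ 0.904 bits — its outcome is more predictable, so its entropy is lower.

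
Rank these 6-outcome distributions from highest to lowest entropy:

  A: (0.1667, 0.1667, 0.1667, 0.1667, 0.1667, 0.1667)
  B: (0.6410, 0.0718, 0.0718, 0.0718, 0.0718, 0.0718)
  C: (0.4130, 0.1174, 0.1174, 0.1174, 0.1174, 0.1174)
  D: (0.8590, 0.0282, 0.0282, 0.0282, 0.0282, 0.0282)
A > C > B > D

Key insight: Entropy is maximized by uniform distributions and minimized by concentrated distributions.

Entropies:
  H(A) = 2.5850 bits
  H(B) = 1.7754 bits
  H(C) = 2.3410 bits
  H(D) = 0.9142 bits

Ranking: A > C > B > D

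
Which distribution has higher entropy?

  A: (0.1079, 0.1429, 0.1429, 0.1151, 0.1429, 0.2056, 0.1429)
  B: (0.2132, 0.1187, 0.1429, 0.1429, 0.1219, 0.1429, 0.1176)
A

Both distributions are close to uniform, making this a harder comparison.

H(A) = 2.7790 bits
H(B) = 2.7768 bits

The distribution closer to uniform has higher entropy.
Answer: A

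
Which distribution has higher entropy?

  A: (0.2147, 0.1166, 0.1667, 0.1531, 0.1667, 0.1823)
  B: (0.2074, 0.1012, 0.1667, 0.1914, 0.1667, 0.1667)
A

Both distributions are close to uniform, making this a harder comparison.

H(A) = 2.5618 bits
H(B) = 2.5541 bits

The distribution closer to uniform has higher entropy.
Answer: A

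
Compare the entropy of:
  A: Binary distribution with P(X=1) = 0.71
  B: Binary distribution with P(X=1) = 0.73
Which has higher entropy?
A

For binary distributions, entropy is maximized at p=0.5 and decreases as p moves toward 0 or 1.

H(A) = H(0.71) = 0.8687 bits
H(B) = H(0.73) = 0.8415 bits

Distribution A (p=0.71) is closer to uniform (p=0.5), so it has higher entropy.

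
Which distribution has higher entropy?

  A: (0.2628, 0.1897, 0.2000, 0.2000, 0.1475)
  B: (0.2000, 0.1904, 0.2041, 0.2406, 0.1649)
B

Both distributions are close to uniform, making this a harder comparison.

H(A) = 2.2976 bits
H(B) = 2.3112 bits

The distribution closer to uniform has higher entropy.
Answer: B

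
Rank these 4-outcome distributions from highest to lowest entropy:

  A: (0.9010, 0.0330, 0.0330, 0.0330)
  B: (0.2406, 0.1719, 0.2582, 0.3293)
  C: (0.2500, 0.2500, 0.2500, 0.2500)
C > B > A

Key insight: Entropy is maximized by uniform distributions and minimized by concentrated distributions.

- Uniform distributions have maximum entropy log₂(4) = 2.0000 bits
- The more "peaked" or concentrated a distribution, the lower its entropy

Entropies:
  H(A) = 0.6227 bits
  H(B) = 1.9633 bits
  H(C) = 2.0000 bits

Ranking: C > B > A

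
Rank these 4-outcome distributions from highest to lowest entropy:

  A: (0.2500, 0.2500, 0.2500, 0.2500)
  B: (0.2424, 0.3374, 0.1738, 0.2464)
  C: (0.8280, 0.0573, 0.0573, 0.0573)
A > B > C

Key insight: Entropy is maximized by uniform distributions and minimized by concentrated distributions.

- Uniform distributions have maximum entropy log₂(4) = 2.0000 bits
- The more "peaked" or concentrated a distribution, the lower its entropy

Entropies:
  H(A) = 2.0000 bits
  H(B) = 1.9611 bits
  H(C) = 0.9349 bits

Ranking: A > B > C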